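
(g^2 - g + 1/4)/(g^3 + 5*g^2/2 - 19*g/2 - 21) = (4*g^2 - 4*g + 1)/(2*(2*g^3 + 5*g^2 - 19*g - 42))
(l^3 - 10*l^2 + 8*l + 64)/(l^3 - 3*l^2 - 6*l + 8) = (l - 8)/(l - 1)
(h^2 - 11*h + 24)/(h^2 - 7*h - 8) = (h - 3)/(h + 1)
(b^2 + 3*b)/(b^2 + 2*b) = (b + 3)/(b + 2)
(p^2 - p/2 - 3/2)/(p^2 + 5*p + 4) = (p - 3/2)/(p + 4)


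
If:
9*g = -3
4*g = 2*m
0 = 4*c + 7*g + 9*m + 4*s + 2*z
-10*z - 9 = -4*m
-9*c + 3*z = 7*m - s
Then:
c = 23/60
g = -1/3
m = -2/3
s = 137/60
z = -7/6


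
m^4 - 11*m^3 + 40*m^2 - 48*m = m*(m - 4)^2*(m - 3)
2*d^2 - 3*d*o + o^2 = (-2*d + o)*(-d + o)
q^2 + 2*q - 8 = (q - 2)*(q + 4)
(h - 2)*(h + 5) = h^2 + 3*h - 10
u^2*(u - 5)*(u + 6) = u^4 + u^3 - 30*u^2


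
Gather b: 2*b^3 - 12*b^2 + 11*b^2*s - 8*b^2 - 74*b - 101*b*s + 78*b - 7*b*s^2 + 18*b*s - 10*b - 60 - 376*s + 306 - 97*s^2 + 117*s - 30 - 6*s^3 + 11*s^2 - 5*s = 2*b^3 + b^2*(11*s - 20) + b*(-7*s^2 - 83*s - 6) - 6*s^3 - 86*s^2 - 264*s + 216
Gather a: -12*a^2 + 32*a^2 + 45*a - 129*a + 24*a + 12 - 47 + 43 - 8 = 20*a^2 - 60*a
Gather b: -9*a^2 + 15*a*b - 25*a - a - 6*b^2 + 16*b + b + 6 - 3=-9*a^2 - 26*a - 6*b^2 + b*(15*a + 17) + 3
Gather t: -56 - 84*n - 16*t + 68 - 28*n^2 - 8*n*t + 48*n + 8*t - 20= -28*n^2 - 36*n + t*(-8*n - 8) - 8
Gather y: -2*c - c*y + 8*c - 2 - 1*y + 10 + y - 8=-c*y + 6*c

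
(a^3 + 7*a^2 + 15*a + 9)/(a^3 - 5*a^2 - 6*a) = (a^2 + 6*a + 9)/(a*(a - 6))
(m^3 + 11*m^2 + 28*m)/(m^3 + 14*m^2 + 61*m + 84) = m/(m + 3)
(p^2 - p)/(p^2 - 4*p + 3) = p/(p - 3)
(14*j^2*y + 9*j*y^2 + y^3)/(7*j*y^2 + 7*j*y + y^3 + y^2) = (2*j + y)/(y + 1)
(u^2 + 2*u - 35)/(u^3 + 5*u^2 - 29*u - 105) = 1/(u + 3)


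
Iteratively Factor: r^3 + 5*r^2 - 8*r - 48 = (r - 3)*(r^2 + 8*r + 16) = (r - 3)*(r + 4)*(r + 4)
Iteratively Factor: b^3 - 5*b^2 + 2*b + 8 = (b + 1)*(b^2 - 6*b + 8) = (b - 4)*(b + 1)*(b - 2)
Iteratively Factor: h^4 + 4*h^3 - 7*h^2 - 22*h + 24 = (h + 4)*(h^3 - 7*h + 6) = (h + 3)*(h + 4)*(h^2 - 3*h + 2) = (h - 1)*(h + 3)*(h + 4)*(h - 2)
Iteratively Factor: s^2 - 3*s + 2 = (s - 1)*(s - 2)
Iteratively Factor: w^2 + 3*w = (w + 3)*(w)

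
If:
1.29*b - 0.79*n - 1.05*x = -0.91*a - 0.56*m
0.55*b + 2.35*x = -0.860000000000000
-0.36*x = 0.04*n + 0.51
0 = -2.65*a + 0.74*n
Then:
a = -2.51320754716981*x - 3.56037735849057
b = -4.27272727272727*x - 1.56363636363636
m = 3.10506616025484*x - 8.59904588336192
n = -9.0*x - 12.75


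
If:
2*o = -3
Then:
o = -3/2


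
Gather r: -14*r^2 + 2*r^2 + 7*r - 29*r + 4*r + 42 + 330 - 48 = -12*r^2 - 18*r + 324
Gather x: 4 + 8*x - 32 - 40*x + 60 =32 - 32*x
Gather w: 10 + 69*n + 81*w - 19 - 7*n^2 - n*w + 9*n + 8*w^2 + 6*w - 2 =-7*n^2 + 78*n + 8*w^2 + w*(87 - n) - 11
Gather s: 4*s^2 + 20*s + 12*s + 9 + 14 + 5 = 4*s^2 + 32*s + 28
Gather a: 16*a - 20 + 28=16*a + 8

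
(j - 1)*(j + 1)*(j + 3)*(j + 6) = j^4 + 9*j^3 + 17*j^2 - 9*j - 18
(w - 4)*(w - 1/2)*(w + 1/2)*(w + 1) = w^4 - 3*w^3 - 17*w^2/4 + 3*w/4 + 1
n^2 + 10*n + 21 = (n + 3)*(n + 7)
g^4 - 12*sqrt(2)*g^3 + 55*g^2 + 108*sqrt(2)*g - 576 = (g - 3)*(g + 3)*(g - 8*sqrt(2))*(g - 4*sqrt(2))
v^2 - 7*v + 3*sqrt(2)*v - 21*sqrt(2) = (v - 7)*(v + 3*sqrt(2))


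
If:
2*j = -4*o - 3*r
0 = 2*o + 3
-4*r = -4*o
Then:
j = 21/4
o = -3/2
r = -3/2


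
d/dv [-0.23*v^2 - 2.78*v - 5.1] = -0.46*v - 2.78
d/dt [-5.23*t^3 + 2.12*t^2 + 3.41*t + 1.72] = -15.69*t^2 + 4.24*t + 3.41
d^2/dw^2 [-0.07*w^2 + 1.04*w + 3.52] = -0.140000000000000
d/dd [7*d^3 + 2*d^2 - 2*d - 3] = 21*d^2 + 4*d - 2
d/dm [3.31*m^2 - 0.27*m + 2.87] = 6.62*m - 0.27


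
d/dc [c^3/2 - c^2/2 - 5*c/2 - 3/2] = 3*c^2/2 - c - 5/2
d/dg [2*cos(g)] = -2*sin(g)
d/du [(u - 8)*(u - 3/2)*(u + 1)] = 3*u^2 - 17*u + 5/2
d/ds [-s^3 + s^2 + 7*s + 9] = -3*s^2 + 2*s + 7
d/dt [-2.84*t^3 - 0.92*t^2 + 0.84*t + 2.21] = -8.52*t^2 - 1.84*t + 0.84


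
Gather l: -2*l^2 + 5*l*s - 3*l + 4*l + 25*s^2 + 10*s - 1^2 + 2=-2*l^2 + l*(5*s + 1) + 25*s^2 + 10*s + 1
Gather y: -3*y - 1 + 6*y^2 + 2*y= 6*y^2 - y - 1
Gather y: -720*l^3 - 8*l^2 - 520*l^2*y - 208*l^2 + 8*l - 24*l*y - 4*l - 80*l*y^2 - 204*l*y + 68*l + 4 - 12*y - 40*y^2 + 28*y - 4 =-720*l^3 - 216*l^2 + 72*l + y^2*(-80*l - 40) + y*(-520*l^2 - 228*l + 16)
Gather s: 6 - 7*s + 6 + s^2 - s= s^2 - 8*s + 12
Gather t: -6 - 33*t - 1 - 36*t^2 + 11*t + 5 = -36*t^2 - 22*t - 2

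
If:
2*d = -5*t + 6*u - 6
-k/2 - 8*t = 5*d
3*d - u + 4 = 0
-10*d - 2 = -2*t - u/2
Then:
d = 24/7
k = -1872/7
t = 102/7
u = 100/7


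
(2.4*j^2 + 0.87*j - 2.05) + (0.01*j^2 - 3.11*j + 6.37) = 2.41*j^2 - 2.24*j + 4.32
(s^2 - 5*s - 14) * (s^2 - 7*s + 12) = s^4 - 12*s^3 + 33*s^2 + 38*s - 168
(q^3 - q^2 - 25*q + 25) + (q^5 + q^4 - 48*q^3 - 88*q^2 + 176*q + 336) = q^5 + q^4 - 47*q^3 - 89*q^2 + 151*q + 361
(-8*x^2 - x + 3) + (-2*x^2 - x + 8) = -10*x^2 - 2*x + 11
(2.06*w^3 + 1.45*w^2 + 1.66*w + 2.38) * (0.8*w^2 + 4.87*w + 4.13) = 1.648*w^5 + 11.1922*w^4 + 16.8973*w^3 + 15.9767*w^2 + 18.4464*w + 9.8294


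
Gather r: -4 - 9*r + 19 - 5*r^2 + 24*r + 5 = -5*r^2 + 15*r + 20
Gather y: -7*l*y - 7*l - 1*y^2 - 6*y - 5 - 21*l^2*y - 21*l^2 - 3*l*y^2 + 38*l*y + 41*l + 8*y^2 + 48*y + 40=-21*l^2 + 34*l + y^2*(7 - 3*l) + y*(-21*l^2 + 31*l + 42) + 35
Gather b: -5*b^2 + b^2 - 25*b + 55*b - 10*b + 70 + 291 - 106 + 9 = -4*b^2 + 20*b + 264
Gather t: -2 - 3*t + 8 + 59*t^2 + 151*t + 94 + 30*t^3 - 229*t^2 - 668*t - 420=30*t^3 - 170*t^2 - 520*t - 320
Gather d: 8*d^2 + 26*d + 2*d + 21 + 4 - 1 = 8*d^2 + 28*d + 24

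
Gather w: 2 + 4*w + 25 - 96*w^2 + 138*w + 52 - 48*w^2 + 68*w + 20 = -144*w^2 + 210*w + 99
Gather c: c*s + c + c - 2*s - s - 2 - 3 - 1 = c*(s + 2) - 3*s - 6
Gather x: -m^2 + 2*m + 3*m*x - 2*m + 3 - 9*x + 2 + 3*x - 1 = -m^2 + x*(3*m - 6) + 4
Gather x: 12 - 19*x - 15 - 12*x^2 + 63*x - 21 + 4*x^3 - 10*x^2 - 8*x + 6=4*x^3 - 22*x^2 + 36*x - 18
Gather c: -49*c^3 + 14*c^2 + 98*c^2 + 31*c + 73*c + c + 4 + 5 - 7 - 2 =-49*c^3 + 112*c^2 + 105*c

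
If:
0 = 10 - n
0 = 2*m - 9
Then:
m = 9/2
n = 10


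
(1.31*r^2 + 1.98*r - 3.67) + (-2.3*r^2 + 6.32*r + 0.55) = -0.99*r^2 + 8.3*r - 3.12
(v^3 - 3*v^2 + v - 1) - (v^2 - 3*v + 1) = v^3 - 4*v^2 + 4*v - 2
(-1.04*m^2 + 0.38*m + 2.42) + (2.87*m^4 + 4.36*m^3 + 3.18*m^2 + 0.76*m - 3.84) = 2.87*m^4 + 4.36*m^3 + 2.14*m^2 + 1.14*m - 1.42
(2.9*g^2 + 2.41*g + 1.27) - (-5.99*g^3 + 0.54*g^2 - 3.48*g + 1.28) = 5.99*g^3 + 2.36*g^2 + 5.89*g - 0.01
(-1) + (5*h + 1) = 5*h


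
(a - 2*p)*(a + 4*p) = a^2 + 2*a*p - 8*p^2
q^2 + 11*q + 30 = (q + 5)*(q + 6)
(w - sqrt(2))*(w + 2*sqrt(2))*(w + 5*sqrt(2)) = w^3 + 6*sqrt(2)*w^2 + 6*w - 20*sqrt(2)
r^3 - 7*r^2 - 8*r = r*(r - 8)*(r + 1)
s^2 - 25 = (s - 5)*(s + 5)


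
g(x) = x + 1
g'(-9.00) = 1.00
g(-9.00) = -8.00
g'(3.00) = 1.00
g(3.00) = 4.00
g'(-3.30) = 1.00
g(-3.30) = -2.30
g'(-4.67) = 1.00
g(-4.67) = -3.67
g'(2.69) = 1.00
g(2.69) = 3.69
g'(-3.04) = 1.00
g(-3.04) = -2.04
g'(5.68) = 1.00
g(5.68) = 6.68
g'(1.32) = 1.00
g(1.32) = 2.32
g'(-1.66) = 1.00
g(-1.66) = -0.66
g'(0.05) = 1.00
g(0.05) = 1.05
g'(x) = 1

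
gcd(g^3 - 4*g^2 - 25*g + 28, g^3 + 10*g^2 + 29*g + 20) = g + 4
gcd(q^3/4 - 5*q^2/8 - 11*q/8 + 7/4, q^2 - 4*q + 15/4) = 1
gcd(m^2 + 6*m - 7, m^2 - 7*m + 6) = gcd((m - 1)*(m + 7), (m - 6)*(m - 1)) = m - 1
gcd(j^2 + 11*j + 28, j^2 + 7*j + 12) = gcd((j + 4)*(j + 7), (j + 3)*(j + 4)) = j + 4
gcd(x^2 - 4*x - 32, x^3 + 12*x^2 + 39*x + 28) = x + 4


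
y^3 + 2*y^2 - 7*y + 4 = (y - 1)^2*(y + 4)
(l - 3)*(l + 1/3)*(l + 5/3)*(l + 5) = l^4 + 4*l^3 - 94*l^2/9 - 260*l/9 - 25/3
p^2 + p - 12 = (p - 3)*(p + 4)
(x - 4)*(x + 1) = x^2 - 3*x - 4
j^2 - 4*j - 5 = (j - 5)*(j + 1)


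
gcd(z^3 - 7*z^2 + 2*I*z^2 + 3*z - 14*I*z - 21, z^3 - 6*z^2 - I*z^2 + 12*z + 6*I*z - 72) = z + 3*I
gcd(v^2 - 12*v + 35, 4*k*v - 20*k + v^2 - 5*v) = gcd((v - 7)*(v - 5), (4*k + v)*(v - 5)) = v - 5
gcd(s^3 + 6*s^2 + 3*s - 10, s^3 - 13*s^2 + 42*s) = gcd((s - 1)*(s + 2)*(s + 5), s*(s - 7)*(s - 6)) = 1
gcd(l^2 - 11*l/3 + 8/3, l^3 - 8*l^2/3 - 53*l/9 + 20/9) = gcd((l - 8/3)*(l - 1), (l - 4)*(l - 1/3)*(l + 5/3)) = 1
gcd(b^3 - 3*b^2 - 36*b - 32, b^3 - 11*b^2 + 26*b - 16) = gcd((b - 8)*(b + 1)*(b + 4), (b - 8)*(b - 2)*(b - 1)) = b - 8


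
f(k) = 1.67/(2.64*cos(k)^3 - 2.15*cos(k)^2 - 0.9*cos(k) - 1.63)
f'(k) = 1.67*(7.92*sin(k)*cos(k)^2 - 4.3*sin(k)*cos(k) - 0.9*sin(k))/(2.64*cos(k)^3 - 2.15*cos(k)^2 - 0.9*cos(k) - 1.63)^2 = (13.2264*cos(k)^2 - 7.181*cos(k) - 1.503)*sin(k)/(-2.64*cos(k)^3 + 2.15*cos(k)^2 + 0.9*cos(k) + 1.63)^2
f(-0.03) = -0.82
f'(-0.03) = -0.03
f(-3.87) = -0.51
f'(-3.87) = 0.71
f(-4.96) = -0.86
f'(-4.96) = -0.64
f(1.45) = -0.95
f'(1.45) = -0.69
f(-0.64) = -0.70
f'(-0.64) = -0.13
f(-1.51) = -0.99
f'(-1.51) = 0.66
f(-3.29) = -0.31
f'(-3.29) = 0.09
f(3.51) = -0.35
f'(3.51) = -0.26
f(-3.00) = -0.31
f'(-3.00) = -0.09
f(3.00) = -0.31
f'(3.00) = 0.09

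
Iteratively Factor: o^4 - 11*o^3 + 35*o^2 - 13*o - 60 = (o - 4)*(o^3 - 7*o^2 + 7*o + 15) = (o - 4)*(o - 3)*(o^2 - 4*o - 5) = (o - 5)*(o - 4)*(o - 3)*(o + 1)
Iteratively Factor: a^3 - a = (a - 1)*(a^2 + a) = (a - 1)*(a + 1)*(a)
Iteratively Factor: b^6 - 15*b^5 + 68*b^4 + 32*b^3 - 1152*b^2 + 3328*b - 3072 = (b + 4)*(b^5 - 19*b^4 + 144*b^3 - 544*b^2 + 1024*b - 768) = (b - 4)*(b + 4)*(b^4 - 15*b^3 + 84*b^2 - 208*b + 192) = (b - 4)^2*(b + 4)*(b^3 - 11*b^2 + 40*b - 48) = (b - 4)^2*(b - 3)*(b + 4)*(b^2 - 8*b + 16) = (b - 4)^3*(b - 3)*(b + 4)*(b - 4)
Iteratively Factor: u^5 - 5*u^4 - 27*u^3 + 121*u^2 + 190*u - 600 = (u + 3)*(u^4 - 8*u^3 - 3*u^2 + 130*u - 200) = (u - 5)*(u + 3)*(u^3 - 3*u^2 - 18*u + 40) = (u - 5)^2*(u + 3)*(u^2 + 2*u - 8) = (u - 5)^2*(u - 2)*(u + 3)*(u + 4)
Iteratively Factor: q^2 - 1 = (q + 1)*(q - 1)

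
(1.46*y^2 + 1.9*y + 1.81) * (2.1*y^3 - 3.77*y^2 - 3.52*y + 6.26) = 3.066*y^5 - 1.5142*y^4 - 8.5012*y^3 - 4.3721*y^2 + 5.5228*y + 11.3306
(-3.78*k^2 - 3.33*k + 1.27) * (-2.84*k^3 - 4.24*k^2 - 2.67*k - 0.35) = 10.7352*k^5 + 25.4844*k^4 + 20.605*k^3 + 4.8293*k^2 - 2.2254*k - 0.4445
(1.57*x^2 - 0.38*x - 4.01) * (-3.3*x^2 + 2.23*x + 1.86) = -5.181*x^4 + 4.7551*x^3 + 15.3058*x^2 - 9.6491*x - 7.4586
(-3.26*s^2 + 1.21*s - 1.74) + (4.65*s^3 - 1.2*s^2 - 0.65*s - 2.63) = 4.65*s^3 - 4.46*s^2 + 0.56*s - 4.37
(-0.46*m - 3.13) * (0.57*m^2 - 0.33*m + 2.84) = -0.2622*m^3 - 1.6323*m^2 - 0.2735*m - 8.8892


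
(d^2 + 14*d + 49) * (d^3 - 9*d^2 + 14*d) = d^5 + 5*d^4 - 63*d^3 - 245*d^2 + 686*d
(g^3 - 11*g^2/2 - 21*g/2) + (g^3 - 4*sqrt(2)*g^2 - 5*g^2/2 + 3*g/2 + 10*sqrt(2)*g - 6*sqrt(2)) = 2*g^3 - 8*g^2 - 4*sqrt(2)*g^2 - 9*g + 10*sqrt(2)*g - 6*sqrt(2)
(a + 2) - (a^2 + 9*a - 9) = -a^2 - 8*a + 11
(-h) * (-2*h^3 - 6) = 2*h^4 + 6*h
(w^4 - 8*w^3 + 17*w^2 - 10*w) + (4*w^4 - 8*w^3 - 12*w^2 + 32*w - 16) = 5*w^4 - 16*w^3 + 5*w^2 + 22*w - 16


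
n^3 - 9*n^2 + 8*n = n*(n - 8)*(n - 1)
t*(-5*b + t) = -5*b*t + t^2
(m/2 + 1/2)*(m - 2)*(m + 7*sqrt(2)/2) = m^3/2 - m^2/2 + 7*sqrt(2)*m^2/4 - 7*sqrt(2)*m/4 - m - 7*sqrt(2)/2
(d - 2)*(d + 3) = d^2 + d - 6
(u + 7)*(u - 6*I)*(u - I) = u^3 + 7*u^2 - 7*I*u^2 - 6*u - 49*I*u - 42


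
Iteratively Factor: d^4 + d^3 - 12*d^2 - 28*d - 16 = (d + 2)*(d^3 - d^2 - 10*d - 8) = (d + 1)*(d + 2)*(d^2 - 2*d - 8) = (d - 4)*(d + 1)*(d + 2)*(d + 2)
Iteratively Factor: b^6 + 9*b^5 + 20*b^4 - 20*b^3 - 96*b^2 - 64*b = (b + 1)*(b^5 + 8*b^4 + 12*b^3 - 32*b^2 - 64*b) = (b + 1)*(b + 4)*(b^4 + 4*b^3 - 4*b^2 - 16*b) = (b + 1)*(b + 2)*(b + 4)*(b^3 + 2*b^2 - 8*b) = (b + 1)*(b + 2)*(b + 4)^2*(b^2 - 2*b) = b*(b + 1)*(b + 2)*(b + 4)^2*(b - 2)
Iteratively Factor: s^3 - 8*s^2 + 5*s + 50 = (s - 5)*(s^2 - 3*s - 10) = (s - 5)^2*(s + 2)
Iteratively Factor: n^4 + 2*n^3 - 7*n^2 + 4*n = (n - 1)*(n^3 + 3*n^2 - 4*n) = (n - 1)*(n + 4)*(n^2 - n) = n*(n - 1)*(n + 4)*(n - 1)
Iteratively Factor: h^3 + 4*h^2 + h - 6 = (h + 3)*(h^2 + h - 2) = (h - 1)*(h + 3)*(h + 2)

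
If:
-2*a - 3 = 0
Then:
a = -3/2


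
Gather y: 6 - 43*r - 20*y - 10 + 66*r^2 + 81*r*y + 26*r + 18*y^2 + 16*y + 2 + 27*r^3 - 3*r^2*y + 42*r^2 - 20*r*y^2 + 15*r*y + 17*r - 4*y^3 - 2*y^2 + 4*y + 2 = 27*r^3 + 108*r^2 - 4*y^3 + y^2*(16 - 20*r) + y*(-3*r^2 + 96*r)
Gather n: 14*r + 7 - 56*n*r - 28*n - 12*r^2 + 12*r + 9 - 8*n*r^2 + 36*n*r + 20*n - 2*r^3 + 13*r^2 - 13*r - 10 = n*(-8*r^2 - 20*r - 8) - 2*r^3 + r^2 + 13*r + 6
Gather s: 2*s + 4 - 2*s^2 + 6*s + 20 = -2*s^2 + 8*s + 24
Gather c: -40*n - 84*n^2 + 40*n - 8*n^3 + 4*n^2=-8*n^3 - 80*n^2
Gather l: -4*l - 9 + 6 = -4*l - 3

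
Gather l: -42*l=-42*l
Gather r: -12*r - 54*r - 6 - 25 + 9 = -66*r - 22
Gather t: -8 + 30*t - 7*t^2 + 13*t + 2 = -7*t^2 + 43*t - 6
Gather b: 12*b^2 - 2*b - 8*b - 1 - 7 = 12*b^2 - 10*b - 8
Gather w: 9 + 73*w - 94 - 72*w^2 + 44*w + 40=-72*w^2 + 117*w - 45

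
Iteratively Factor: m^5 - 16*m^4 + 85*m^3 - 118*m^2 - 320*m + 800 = (m - 4)*(m^4 - 12*m^3 + 37*m^2 + 30*m - 200) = (m - 5)*(m - 4)*(m^3 - 7*m^2 + 2*m + 40) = (m - 5)*(m - 4)^2*(m^2 - 3*m - 10) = (m - 5)*(m - 4)^2*(m + 2)*(m - 5)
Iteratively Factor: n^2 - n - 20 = (n + 4)*(n - 5)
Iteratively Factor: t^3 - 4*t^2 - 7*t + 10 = (t + 2)*(t^2 - 6*t + 5) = (t - 1)*(t + 2)*(t - 5)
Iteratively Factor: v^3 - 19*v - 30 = (v + 2)*(v^2 - 2*v - 15) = (v - 5)*(v + 2)*(v + 3)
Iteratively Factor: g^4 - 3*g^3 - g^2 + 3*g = (g - 3)*(g^3 - g) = (g - 3)*(g - 1)*(g^2 + g) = g*(g - 3)*(g - 1)*(g + 1)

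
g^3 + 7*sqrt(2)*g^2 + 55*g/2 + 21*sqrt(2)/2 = (g + sqrt(2)/2)*(g + 3*sqrt(2))*(g + 7*sqrt(2)/2)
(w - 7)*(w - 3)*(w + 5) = w^3 - 5*w^2 - 29*w + 105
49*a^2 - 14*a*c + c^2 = (-7*a + c)^2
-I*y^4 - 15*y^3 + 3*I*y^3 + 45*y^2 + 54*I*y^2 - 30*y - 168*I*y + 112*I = (y - 2)*(y - 8*I)*(y - 7*I)*(-I*y + I)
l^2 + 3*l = l*(l + 3)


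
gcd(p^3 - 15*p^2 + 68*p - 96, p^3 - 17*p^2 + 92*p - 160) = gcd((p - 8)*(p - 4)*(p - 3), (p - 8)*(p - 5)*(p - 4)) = p^2 - 12*p + 32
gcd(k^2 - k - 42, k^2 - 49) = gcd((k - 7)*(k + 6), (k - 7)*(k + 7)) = k - 7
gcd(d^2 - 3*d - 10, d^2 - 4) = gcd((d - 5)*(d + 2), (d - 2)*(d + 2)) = d + 2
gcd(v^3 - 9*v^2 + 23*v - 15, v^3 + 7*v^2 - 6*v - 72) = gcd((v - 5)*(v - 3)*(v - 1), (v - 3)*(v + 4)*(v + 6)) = v - 3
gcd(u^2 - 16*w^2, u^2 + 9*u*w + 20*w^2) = u + 4*w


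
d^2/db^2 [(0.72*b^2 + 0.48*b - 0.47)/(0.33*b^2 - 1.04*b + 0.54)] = (0.598752*b^3 - 1.076922*b^2 + 0.454608*b + 0.109844)/(0.035937*b^6 - 0.339768*b^5 + 1.247202*b^4 - 2.236832*b^3 + 2.040876*b^2 - 0.909792*b + 0.157464)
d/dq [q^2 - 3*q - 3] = 2*q - 3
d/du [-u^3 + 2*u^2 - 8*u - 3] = -3*u^2 + 4*u - 8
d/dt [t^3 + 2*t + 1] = 3*t^2 + 2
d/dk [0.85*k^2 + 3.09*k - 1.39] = 1.7*k + 3.09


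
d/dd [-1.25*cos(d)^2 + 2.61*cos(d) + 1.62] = (2.5*cos(d) - 2.61)*sin(d)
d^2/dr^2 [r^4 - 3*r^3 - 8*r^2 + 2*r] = 12*r^2 - 18*r - 16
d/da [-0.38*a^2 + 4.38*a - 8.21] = 4.38 - 0.76*a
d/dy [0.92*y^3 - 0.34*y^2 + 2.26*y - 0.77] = 2.76*y^2 - 0.68*y + 2.26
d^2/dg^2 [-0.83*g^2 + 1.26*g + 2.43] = -1.66000000000000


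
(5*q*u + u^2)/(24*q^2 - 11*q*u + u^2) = u*(5*q + u)/(24*q^2 - 11*q*u + u^2)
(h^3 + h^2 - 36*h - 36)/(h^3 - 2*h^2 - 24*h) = (h^2 + 7*h + 6)/(h*(h + 4))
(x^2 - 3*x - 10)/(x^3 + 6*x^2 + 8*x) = (x - 5)/(x*(x + 4))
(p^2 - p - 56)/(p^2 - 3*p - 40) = (p + 7)/(p + 5)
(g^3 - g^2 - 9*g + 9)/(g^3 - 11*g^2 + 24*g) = (g^2 + 2*g - 3)/(g*(g - 8))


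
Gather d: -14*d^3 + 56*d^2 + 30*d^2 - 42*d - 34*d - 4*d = -14*d^3 + 86*d^2 - 80*d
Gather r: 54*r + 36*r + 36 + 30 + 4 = 90*r + 70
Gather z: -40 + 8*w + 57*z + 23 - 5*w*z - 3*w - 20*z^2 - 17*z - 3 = 5*w - 20*z^2 + z*(40 - 5*w) - 20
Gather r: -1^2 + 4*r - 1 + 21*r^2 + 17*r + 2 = 21*r^2 + 21*r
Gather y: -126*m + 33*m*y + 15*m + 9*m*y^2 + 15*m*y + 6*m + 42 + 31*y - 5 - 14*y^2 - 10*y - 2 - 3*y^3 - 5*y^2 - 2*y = -105*m - 3*y^3 + y^2*(9*m - 19) + y*(48*m + 19) + 35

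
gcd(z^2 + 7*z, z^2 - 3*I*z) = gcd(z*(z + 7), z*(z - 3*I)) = z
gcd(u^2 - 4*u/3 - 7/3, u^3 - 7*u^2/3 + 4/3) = 1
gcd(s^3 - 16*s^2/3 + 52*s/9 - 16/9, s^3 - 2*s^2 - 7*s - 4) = s - 4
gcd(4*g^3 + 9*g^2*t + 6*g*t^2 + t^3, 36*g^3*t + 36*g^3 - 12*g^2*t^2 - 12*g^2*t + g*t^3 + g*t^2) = 1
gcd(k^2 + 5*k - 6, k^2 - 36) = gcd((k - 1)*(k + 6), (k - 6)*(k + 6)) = k + 6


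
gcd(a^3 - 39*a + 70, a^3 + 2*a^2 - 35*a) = a^2 + 2*a - 35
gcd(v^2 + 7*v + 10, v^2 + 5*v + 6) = v + 2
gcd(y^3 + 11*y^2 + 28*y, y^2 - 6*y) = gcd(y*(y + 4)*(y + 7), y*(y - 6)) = y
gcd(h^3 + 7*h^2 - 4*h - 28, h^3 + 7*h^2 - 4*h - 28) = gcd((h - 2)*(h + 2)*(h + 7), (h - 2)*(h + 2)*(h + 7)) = h^3 + 7*h^2 - 4*h - 28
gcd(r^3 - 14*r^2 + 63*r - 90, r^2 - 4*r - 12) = r - 6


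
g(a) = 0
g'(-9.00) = 0.00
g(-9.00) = 0.00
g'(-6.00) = 0.00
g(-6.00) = 0.00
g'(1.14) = 0.00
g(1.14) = 0.00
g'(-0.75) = 0.00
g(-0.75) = 0.00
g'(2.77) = 0.00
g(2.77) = 0.00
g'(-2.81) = 0.00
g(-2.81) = 0.00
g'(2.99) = 0.00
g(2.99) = 0.00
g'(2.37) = 0.00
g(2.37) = 0.00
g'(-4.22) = 0.00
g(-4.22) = 0.00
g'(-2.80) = 0.00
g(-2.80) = 0.00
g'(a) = 0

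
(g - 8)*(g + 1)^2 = g^3 - 6*g^2 - 15*g - 8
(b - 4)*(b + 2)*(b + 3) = b^3 + b^2 - 14*b - 24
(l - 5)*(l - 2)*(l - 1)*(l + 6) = l^4 - 2*l^3 - 31*l^2 + 92*l - 60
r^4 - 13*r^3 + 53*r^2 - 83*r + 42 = (r - 7)*(r - 3)*(r - 2)*(r - 1)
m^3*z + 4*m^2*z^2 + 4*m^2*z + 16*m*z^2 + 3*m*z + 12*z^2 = (m + 3)*(m + 4*z)*(m*z + z)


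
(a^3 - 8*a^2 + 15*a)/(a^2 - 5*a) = a - 3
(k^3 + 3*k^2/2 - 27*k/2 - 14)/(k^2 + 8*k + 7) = (k^2 + k/2 - 14)/(k + 7)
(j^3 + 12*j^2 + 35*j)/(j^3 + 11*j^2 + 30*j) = (j + 7)/(j + 6)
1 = 1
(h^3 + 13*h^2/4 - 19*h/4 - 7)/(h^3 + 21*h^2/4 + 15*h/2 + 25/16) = 4*(4*h^3 + 13*h^2 - 19*h - 28)/(16*h^3 + 84*h^2 + 120*h + 25)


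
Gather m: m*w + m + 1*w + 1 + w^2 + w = m*(w + 1) + w^2 + 2*w + 1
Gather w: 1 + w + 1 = w + 2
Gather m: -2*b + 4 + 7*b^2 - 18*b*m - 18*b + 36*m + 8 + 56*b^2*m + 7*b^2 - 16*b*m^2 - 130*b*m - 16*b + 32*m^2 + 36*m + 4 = 14*b^2 - 36*b + m^2*(32 - 16*b) + m*(56*b^2 - 148*b + 72) + 16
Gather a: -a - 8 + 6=-a - 2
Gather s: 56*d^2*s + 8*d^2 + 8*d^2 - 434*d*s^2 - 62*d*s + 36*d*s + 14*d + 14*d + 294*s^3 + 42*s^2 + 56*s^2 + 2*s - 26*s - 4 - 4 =16*d^2 + 28*d + 294*s^3 + s^2*(98 - 434*d) + s*(56*d^2 - 26*d - 24) - 8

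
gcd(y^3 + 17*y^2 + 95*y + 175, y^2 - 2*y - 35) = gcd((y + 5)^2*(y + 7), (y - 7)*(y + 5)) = y + 5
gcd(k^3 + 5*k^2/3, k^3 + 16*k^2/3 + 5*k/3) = k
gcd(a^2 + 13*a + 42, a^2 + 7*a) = a + 7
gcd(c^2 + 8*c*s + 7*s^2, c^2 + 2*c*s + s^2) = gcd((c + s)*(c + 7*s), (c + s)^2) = c + s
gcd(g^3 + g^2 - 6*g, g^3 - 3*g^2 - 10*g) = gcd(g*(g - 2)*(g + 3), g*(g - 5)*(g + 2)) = g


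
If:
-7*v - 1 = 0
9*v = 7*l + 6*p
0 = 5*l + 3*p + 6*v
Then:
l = 1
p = -29/21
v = -1/7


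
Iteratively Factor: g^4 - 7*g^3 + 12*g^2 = (g)*(g^3 - 7*g^2 + 12*g) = g*(g - 3)*(g^2 - 4*g) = g^2*(g - 3)*(g - 4)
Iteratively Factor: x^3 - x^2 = (x)*(x^2 - x) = x*(x - 1)*(x)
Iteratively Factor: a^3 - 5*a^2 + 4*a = (a - 1)*(a^2 - 4*a) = a*(a - 1)*(a - 4)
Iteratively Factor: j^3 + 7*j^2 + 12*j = (j + 3)*(j^2 + 4*j) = (j + 3)*(j + 4)*(j)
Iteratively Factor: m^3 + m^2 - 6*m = (m)*(m^2 + m - 6) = m*(m - 2)*(m + 3)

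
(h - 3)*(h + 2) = h^2 - h - 6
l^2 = l^2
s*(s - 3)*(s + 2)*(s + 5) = s^4 + 4*s^3 - 11*s^2 - 30*s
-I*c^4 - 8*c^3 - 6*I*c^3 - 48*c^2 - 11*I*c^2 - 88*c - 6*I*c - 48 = (c + 2)*(c + 3)*(c - 8*I)*(-I*c - I)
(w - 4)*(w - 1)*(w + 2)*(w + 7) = w^4 + 4*w^3 - 27*w^2 - 34*w + 56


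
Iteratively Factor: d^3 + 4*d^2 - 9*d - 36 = (d + 4)*(d^2 - 9) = (d + 3)*(d + 4)*(d - 3)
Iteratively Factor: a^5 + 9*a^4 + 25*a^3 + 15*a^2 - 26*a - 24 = (a + 3)*(a^4 + 6*a^3 + 7*a^2 - 6*a - 8) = (a + 3)*(a + 4)*(a^3 + 2*a^2 - a - 2) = (a + 1)*(a + 3)*(a + 4)*(a^2 + a - 2) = (a + 1)*(a + 2)*(a + 3)*(a + 4)*(a - 1)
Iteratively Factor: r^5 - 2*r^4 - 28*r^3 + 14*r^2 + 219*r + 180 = (r + 3)*(r^4 - 5*r^3 - 13*r^2 + 53*r + 60) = (r + 1)*(r + 3)*(r^3 - 6*r^2 - 7*r + 60) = (r + 1)*(r + 3)^2*(r^2 - 9*r + 20) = (r - 4)*(r + 1)*(r + 3)^2*(r - 5)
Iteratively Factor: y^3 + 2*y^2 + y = (y)*(y^2 + 2*y + 1) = y*(y + 1)*(y + 1)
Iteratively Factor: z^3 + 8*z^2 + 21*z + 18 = (z + 3)*(z^2 + 5*z + 6) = (z + 3)^2*(z + 2)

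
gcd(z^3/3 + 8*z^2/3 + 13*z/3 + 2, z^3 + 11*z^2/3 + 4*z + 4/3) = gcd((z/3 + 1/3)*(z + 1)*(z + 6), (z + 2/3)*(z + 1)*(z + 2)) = z + 1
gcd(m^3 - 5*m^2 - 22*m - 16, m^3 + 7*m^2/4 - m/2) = m + 2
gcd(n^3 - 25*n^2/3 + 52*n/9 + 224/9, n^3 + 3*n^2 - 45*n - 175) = n - 7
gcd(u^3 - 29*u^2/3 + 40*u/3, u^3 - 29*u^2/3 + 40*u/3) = u^3 - 29*u^2/3 + 40*u/3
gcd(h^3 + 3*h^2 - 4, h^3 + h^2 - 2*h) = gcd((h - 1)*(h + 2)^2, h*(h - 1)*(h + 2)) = h^2 + h - 2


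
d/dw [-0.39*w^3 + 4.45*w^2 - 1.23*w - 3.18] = -1.17*w^2 + 8.9*w - 1.23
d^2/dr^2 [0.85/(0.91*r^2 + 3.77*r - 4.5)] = (-1.40777*r^2 - 5.83219*r + 0.85*(1.82*r + 3.77)*(3.64*r + 7.54) + 6.9615)/(0.91*r^2 + 3.77*r - 4.5)^3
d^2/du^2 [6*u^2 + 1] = 12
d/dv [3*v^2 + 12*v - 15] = 6*v + 12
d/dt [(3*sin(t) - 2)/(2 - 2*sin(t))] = cos(t)/(2*(sin(t) - 1)^2)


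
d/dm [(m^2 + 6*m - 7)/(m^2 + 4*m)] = 2*(-m^2 + 7*m + 14)/(m^2*(m^2 + 8*m + 16))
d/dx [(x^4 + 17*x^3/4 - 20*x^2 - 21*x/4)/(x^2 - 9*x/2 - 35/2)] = (16*x^5 - 74*x^4 - 866*x^3 - 1023*x^2 + 5600*x + 735)/(2*(4*x^4 - 36*x^3 - 59*x^2 + 630*x + 1225))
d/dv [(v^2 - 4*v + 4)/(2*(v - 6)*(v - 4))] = (-3*v^2 + 20*v - 28)/(v^4 - 20*v^3 + 148*v^2 - 480*v + 576)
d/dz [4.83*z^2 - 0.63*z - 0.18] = 9.66*z - 0.63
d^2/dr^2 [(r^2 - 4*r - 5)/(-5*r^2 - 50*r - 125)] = 4*(7*r - 25)/(5*(r^4 + 20*r^3 + 150*r^2 + 500*r + 625))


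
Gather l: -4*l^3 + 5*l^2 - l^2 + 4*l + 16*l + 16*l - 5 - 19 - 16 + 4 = -4*l^3 + 4*l^2 + 36*l - 36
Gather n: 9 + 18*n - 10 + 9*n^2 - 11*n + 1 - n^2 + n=8*n^2 + 8*n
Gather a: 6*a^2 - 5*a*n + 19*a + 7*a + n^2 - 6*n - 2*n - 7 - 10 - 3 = 6*a^2 + a*(26 - 5*n) + n^2 - 8*n - 20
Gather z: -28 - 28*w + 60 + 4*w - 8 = 24 - 24*w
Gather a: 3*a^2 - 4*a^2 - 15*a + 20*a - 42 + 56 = -a^2 + 5*a + 14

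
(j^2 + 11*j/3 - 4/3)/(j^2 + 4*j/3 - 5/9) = 3*(j + 4)/(3*j + 5)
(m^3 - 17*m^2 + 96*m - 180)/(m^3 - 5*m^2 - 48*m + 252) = (m - 5)/(m + 7)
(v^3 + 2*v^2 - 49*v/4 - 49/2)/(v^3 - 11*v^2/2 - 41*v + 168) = (v^2 + 11*v/2 + 7)/(v^2 - 2*v - 48)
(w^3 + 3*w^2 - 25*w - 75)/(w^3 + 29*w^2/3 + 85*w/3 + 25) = 3*(w - 5)/(3*w + 5)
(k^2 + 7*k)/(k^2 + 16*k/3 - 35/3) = 3*k/(3*k - 5)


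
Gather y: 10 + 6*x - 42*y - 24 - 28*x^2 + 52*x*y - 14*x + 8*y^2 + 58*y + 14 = -28*x^2 - 8*x + 8*y^2 + y*(52*x + 16)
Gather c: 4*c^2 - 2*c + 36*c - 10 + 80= 4*c^2 + 34*c + 70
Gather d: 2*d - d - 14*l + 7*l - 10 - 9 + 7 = d - 7*l - 12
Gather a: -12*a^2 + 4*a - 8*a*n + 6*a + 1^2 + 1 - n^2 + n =-12*a^2 + a*(10 - 8*n) - n^2 + n + 2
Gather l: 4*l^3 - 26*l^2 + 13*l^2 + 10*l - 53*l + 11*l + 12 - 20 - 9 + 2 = 4*l^3 - 13*l^2 - 32*l - 15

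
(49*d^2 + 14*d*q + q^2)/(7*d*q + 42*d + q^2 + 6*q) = (7*d + q)/(q + 6)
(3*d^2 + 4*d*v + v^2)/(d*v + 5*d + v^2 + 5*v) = (3*d + v)/(v + 5)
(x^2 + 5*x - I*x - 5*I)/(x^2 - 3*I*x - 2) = (x + 5)/(x - 2*I)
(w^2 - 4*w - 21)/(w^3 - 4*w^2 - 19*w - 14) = (w + 3)/(w^2 + 3*w + 2)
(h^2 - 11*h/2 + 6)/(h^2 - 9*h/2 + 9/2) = (h - 4)/(h - 3)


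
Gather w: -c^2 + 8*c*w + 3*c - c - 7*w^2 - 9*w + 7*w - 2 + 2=-c^2 + 2*c - 7*w^2 + w*(8*c - 2)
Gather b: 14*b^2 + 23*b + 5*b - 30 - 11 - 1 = 14*b^2 + 28*b - 42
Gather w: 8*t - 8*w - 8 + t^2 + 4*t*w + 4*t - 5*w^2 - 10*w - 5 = t^2 + 12*t - 5*w^2 + w*(4*t - 18) - 13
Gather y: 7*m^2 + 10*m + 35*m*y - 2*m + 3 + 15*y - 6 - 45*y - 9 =7*m^2 + 8*m + y*(35*m - 30) - 12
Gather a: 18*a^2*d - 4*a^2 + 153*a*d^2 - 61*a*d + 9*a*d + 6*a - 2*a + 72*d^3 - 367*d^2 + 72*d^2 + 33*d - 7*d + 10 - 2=a^2*(18*d - 4) + a*(153*d^2 - 52*d + 4) + 72*d^3 - 295*d^2 + 26*d + 8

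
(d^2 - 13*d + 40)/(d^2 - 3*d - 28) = (-d^2 + 13*d - 40)/(-d^2 + 3*d + 28)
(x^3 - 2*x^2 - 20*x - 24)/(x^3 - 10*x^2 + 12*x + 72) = (x + 2)/(x - 6)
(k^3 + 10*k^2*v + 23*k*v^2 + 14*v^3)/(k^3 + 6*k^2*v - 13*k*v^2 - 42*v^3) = (-k - v)/(-k + 3*v)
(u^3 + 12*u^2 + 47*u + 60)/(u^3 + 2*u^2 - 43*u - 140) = (u + 3)/(u - 7)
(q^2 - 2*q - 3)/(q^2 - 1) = (q - 3)/(q - 1)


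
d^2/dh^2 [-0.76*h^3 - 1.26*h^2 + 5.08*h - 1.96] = -4.56*h - 2.52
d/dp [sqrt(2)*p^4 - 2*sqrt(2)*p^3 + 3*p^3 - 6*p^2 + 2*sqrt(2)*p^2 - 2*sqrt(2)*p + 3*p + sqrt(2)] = 4*sqrt(2)*p^3 - 6*sqrt(2)*p^2 + 9*p^2 - 12*p + 4*sqrt(2)*p - 2*sqrt(2) + 3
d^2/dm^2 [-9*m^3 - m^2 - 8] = -54*m - 2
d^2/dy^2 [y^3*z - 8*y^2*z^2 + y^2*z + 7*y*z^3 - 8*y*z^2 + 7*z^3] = 2*z*(3*y - 8*z + 1)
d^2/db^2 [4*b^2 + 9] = 8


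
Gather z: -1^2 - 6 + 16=9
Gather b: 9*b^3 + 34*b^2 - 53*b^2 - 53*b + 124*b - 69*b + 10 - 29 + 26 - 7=9*b^3 - 19*b^2 + 2*b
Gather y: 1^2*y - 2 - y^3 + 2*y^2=-y^3 + 2*y^2 + y - 2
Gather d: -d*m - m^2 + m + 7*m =-d*m - m^2 + 8*m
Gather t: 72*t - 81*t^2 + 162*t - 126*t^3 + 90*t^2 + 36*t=-126*t^3 + 9*t^2 + 270*t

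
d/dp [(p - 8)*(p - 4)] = 2*p - 12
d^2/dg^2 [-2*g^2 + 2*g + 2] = -4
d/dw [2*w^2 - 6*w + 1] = 4*w - 6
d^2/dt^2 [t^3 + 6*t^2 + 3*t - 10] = 6*t + 12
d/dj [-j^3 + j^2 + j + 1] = -3*j^2 + 2*j + 1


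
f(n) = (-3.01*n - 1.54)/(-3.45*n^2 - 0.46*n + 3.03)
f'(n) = (-3.01*n - 1.54)*(6.9*n + 0.46)/(-3.45*n^2 - 0.46*n + 3.03)^2 - 3.01/(-3.45*n^2 - 0.46*n + 3.03) = (10.3845*n^2 + 1.3846*n - (3.01*n + 1.54)*(6.9*n + 0.46) - 9.1203)/(3.45*n^2 + 0.46*n - 3.03)^2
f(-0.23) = -0.29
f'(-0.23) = -0.91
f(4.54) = 0.22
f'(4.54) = -0.06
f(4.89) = 0.20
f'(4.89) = -0.05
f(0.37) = -1.11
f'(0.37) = -2.66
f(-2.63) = -0.32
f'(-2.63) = -0.14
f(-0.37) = -0.16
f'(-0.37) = -0.98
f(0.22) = -0.80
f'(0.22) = -1.66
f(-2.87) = -0.29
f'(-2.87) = -0.11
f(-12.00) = -0.07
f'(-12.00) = -0.01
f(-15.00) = -0.06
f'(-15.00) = -0.00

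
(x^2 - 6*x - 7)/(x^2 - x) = (x^2 - 6*x - 7)/(x*(x - 1))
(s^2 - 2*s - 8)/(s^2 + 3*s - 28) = (s + 2)/(s + 7)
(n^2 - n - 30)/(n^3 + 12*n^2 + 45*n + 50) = (n - 6)/(n^2 + 7*n + 10)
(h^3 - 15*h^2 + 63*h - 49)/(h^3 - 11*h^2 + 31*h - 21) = (h - 7)/(h - 3)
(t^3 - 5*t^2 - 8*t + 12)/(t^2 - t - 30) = (t^2 + t - 2)/(t + 5)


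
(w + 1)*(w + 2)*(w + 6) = w^3 + 9*w^2 + 20*w + 12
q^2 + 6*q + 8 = (q + 2)*(q + 4)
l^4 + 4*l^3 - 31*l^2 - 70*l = l*(l - 5)*(l + 2)*(l + 7)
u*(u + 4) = u^2 + 4*u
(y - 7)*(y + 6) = y^2 - y - 42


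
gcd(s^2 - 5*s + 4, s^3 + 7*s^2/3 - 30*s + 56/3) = s - 4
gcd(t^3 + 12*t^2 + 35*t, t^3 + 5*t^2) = t^2 + 5*t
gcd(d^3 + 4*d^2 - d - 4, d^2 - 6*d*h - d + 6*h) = d - 1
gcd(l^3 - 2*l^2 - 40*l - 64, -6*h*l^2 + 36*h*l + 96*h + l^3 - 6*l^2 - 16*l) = l^2 - 6*l - 16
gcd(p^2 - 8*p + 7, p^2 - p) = p - 1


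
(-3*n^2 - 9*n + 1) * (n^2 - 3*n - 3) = -3*n^4 + 37*n^2 + 24*n - 3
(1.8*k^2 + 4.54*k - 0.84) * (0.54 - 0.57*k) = -1.026*k^3 - 1.6158*k^2 + 2.9304*k - 0.4536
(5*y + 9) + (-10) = 5*y - 1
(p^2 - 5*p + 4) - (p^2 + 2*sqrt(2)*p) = -5*p - 2*sqrt(2)*p + 4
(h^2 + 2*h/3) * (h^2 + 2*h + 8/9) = h^4 + 8*h^3/3 + 20*h^2/9 + 16*h/27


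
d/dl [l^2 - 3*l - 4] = 2*l - 3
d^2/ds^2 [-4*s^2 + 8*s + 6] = -8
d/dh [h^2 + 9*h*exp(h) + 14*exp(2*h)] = 9*h*exp(h) + 2*h + 28*exp(2*h) + 9*exp(h)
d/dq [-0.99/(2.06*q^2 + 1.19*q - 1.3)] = (4.0788*q + 1.1781)/(2.06*q^2 + 1.19*q - 1.3)^2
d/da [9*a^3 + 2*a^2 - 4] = a*(27*a + 4)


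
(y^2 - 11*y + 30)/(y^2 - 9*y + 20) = (y - 6)/(y - 4)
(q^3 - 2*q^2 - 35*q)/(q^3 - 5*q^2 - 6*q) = (-q^2 + 2*q + 35)/(-q^2 + 5*q + 6)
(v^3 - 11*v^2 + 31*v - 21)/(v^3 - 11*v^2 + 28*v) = (v^2 - 4*v + 3)/(v*(v - 4))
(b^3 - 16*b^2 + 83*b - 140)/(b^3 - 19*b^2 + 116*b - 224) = (b - 5)/(b - 8)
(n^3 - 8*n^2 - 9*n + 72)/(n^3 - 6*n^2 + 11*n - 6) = (n^2 - 5*n - 24)/(n^2 - 3*n + 2)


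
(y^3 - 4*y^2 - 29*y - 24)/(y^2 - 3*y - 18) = (y^2 - 7*y - 8)/(y - 6)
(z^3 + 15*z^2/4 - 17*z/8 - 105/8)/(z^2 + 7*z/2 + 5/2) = (4*z^2 + 5*z - 21)/(4*(z + 1))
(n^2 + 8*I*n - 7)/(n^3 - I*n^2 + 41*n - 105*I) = (n + I)/(n^2 - 8*I*n - 15)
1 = 1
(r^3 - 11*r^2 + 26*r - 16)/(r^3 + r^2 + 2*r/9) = 9*(r^3 - 11*r^2 + 26*r - 16)/(r*(9*r^2 + 9*r + 2))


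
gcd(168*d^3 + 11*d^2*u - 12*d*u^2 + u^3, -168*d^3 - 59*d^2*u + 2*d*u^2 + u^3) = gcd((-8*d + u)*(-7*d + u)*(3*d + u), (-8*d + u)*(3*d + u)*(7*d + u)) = -24*d^2 - 5*d*u + u^2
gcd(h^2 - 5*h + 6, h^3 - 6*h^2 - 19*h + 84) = h - 3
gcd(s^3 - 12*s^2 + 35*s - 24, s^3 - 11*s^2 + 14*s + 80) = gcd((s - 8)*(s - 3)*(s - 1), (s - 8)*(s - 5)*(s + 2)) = s - 8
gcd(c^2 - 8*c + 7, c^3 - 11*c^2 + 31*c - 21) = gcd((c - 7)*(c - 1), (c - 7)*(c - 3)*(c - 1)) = c^2 - 8*c + 7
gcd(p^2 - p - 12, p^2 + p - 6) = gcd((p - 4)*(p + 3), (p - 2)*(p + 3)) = p + 3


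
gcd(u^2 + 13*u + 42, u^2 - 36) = u + 6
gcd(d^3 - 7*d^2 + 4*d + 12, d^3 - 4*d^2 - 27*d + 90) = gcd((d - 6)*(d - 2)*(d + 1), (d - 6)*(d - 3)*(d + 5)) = d - 6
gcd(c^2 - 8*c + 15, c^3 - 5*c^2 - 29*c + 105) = c - 3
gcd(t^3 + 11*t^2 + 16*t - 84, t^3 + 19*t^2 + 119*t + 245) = t + 7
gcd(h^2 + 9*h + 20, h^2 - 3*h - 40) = h + 5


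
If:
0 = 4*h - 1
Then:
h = 1/4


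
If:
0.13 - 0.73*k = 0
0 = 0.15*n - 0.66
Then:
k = 0.18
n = 4.40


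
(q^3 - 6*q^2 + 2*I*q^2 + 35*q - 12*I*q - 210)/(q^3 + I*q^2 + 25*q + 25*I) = (q^2 + q*(-6 + 7*I) - 42*I)/(q^2 + 6*I*q - 5)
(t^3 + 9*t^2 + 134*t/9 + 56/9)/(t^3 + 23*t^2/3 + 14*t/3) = (t + 4/3)/t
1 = 1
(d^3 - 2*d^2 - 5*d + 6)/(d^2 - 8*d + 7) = (d^2 - d - 6)/(d - 7)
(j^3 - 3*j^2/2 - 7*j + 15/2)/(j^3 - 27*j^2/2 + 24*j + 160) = (j^2 - 4*j + 3)/(j^2 - 16*j + 64)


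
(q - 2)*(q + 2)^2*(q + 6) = q^4 + 8*q^3 + 8*q^2 - 32*q - 48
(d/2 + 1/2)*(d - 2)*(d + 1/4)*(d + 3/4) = d^4/2 - 45*d^2/32 - 35*d/32 - 3/16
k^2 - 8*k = k*(k - 8)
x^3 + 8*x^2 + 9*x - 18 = (x - 1)*(x + 3)*(x + 6)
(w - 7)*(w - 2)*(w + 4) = w^3 - 5*w^2 - 22*w + 56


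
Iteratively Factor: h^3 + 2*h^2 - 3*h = (h)*(h^2 + 2*h - 3) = h*(h - 1)*(h + 3)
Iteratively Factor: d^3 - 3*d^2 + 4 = (d - 2)*(d^2 - d - 2) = (d - 2)^2*(d + 1)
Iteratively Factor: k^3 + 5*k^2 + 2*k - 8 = (k + 2)*(k^2 + 3*k - 4) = (k - 1)*(k + 2)*(k + 4)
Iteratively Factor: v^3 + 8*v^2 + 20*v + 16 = (v + 2)*(v^2 + 6*v + 8) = (v + 2)*(v + 4)*(v + 2)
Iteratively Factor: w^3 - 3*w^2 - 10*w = (w + 2)*(w^2 - 5*w) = (w - 5)*(w + 2)*(w)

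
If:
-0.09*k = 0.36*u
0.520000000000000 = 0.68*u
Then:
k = -3.06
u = 0.76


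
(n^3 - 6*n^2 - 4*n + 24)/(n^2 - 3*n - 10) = (n^2 - 8*n + 12)/(n - 5)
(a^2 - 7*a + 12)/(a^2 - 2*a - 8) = (a - 3)/(a + 2)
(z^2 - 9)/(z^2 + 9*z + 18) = (z - 3)/(z + 6)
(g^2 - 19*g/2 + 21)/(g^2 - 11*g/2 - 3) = (2*g - 7)/(2*g + 1)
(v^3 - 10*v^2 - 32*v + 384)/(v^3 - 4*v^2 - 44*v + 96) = (v - 8)/(v - 2)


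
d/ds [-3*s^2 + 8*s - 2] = 8 - 6*s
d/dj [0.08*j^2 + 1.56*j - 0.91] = 0.16*j + 1.56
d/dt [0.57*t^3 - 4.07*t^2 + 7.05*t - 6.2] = 1.71*t^2 - 8.14*t + 7.05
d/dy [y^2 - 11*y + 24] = 2*y - 11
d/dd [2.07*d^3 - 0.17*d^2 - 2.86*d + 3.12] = 6.21*d^2 - 0.34*d - 2.86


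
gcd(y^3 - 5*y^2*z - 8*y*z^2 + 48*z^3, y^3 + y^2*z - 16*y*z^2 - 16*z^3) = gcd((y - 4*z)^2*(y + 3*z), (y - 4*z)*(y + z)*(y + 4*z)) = y - 4*z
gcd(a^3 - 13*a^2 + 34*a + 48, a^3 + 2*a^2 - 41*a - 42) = a^2 - 5*a - 6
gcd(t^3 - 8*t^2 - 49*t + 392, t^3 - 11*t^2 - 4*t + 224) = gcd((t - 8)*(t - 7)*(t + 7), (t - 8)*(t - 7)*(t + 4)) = t^2 - 15*t + 56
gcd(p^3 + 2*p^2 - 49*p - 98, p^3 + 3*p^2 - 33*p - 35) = p + 7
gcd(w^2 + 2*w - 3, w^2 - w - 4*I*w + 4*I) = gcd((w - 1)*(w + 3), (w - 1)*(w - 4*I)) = w - 1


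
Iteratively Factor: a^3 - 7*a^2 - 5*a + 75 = (a - 5)*(a^2 - 2*a - 15) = (a - 5)*(a + 3)*(a - 5)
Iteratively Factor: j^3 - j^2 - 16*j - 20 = (j + 2)*(j^2 - 3*j - 10) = (j + 2)^2*(j - 5)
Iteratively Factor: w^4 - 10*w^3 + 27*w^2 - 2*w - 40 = (w - 5)*(w^3 - 5*w^2 + 2*w + 8) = (w - 5)*(w - 4)*(w^2 - w - 2) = (w - 5)*(w - 4)*(w + 1)*(w - 2)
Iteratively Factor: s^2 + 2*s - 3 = (s - 1)*(s + 3)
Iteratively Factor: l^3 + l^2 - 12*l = (l + 4)*(l^2 - 3*l) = l*(l + 4)*(l - 3)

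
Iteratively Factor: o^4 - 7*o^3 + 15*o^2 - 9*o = (o)*(o^3 - 7*o^2 + 15*o - 9) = o*(o - 1)*(o^2 - 6*o + 9) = o*(o - 3)*(o - 1)*(o - 3)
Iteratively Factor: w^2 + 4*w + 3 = (w + 3)*(w + 1)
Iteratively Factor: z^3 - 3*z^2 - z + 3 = (z - 1)*(z^2 - 2*z - 3) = (z - 3)*(z - 1)*(z + 1)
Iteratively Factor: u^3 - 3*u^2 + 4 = (u - 2)*(u^2 - u - 2) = (u - 2)^2*(u + 1)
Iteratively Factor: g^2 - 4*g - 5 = (g + 1)*(g - 5)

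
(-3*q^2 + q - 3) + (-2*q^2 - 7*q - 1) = -5*q^2 - 6*q - 4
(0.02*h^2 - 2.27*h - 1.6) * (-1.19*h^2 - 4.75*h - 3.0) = -0.0238*h^4 + 2.6063*h^3 + 12.6265*h^2 + 14.41*h + 4.8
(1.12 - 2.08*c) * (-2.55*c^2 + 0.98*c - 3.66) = 5.304*c^3 - 4.8944*c^2 + 8.7104*c - 4.0992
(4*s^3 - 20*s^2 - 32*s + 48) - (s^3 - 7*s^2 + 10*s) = 3*s^3 - 13*s^2 - 42*s + 48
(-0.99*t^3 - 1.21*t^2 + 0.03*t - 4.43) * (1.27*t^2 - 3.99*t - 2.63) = -1.2573*t^5 + 2.4134*t^4 + 7.4697*t^3 - 2.5635*t^2 + 17.5968*t + 11.6509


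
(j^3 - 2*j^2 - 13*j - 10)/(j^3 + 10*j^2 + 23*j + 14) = (j - 5)/(j + 7)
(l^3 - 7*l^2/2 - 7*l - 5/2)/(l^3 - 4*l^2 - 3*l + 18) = (2*l^3 - 7*l^2 - 14*l - 5)/(2*(l^3 - 4*l^2 - 3*l + 18))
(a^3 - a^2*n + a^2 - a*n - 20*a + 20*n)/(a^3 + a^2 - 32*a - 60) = (a^2 - a*n - 4*a + 4*n)/(a^2 - 4*a - 12)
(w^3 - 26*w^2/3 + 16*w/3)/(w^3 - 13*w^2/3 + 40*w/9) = 3*(3*w^2 - 26*w + 16)/(9*w^2 - 39*w + 40)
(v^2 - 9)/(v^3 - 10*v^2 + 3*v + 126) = (v - 3)/(v^2 - 13*v + 42)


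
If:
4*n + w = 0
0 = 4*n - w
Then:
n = 0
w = 0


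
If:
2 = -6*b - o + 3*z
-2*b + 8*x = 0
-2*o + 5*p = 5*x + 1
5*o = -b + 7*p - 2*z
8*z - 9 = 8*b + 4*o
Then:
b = 159/409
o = -683/1636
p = 213/1636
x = 159/1636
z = 2135/1636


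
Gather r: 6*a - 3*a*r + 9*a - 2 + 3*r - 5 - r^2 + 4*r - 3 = 15*a - r^2 + r*(7 - 3*a) - 10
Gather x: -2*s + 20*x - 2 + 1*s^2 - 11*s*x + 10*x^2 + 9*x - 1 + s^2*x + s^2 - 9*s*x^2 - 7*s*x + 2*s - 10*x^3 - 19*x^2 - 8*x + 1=2*s^2 - 10*x^3 + x^2*(-9*s - 9) + x*(s^2 - 18*s + 21) - 2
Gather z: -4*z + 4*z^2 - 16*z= 4*z^2 - 20*z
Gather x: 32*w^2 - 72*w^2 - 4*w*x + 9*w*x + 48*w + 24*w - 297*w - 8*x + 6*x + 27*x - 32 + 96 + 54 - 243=-40*w^2 - 225*w + x*(5*w + 25) - 125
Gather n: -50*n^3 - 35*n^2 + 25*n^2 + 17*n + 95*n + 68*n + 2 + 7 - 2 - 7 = -50*n^3 - 10*n^2 + 180*n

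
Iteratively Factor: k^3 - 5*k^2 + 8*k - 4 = (k - 2)*(k^2 - 3*k + 2) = (k - 2)*(k - 1)*(k - 2)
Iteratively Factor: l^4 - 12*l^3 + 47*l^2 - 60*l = (l - 3)*(l^3 - 9*l^2 + 20*l) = (l - 4)*(l - 3)*(l^2 - 5*l) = l*(l - 4)*(l - 3)*(l - 5)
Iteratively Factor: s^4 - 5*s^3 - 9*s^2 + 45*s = (s - 3)*(s^3 - 2*s^2 - 15*s) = (s - 5)*(s - 3)*(s^2 + 3*s) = s*(s - 5)*(s - 3)*(s + 3)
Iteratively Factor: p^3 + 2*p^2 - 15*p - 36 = (p - 4)*(p^2 + 6*p + 9) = (p - 4)*(p + 3)*(p + 3)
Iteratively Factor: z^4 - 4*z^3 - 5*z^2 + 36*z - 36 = (z - 3)*(z^3 - z^2 - 8*z + 12) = (z - 3)*(z + 3)*(z^2 - 4*z + 4) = (z - 3)*(z - 2)*(z + 3)*(z - 2)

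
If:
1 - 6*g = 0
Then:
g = 1/6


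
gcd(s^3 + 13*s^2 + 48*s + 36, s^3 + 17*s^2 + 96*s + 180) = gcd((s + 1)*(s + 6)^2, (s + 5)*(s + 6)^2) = s^2 + 12*s + 36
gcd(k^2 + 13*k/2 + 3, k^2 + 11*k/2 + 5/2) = k + 1/2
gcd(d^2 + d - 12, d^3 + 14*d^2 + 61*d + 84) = d + 4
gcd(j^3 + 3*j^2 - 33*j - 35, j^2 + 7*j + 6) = j + 1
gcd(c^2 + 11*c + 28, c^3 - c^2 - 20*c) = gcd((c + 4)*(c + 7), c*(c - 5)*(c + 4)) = c + 4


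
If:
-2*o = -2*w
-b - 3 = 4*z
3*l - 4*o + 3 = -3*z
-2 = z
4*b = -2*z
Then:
No Solution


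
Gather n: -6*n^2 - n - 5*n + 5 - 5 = -6*n^2 - 6*n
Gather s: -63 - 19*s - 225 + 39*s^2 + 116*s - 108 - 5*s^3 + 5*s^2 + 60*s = -5*s^3 + 44*s^2 + 157*s - 396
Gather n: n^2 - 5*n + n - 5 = n^2 - 4*n - 5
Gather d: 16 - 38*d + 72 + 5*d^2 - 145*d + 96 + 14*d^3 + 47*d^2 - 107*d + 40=14*d^3 + 52*d^2 - 290*d + 224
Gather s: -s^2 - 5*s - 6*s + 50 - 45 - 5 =-s^2 - 11*s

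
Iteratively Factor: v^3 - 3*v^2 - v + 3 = (v + 1)*(v^2 - 4*v + 3) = (v - 3)*(v + 1)*(v - 1)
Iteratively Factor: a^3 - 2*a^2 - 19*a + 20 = (a + 4)*(a^2 - 6*a + 5) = (a - 1)*(a + 4)*(a - 5)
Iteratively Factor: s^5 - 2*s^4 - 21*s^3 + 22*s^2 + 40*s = (s + 1)*(s^4 - 3*s^3 - 18*s^2 + 40*s) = s*(s + 1)*(s^3 - 3*s^2 - 18*s + 40) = s*(s - 2)*(s + 1)*(s^2 - s - 20) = s*(s - 5)*(s - 2)*(s + 1)*(s + 4)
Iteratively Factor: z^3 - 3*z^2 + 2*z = (z)*(z^2 - 3*z + 2) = z*(z - 1)*(z - 2)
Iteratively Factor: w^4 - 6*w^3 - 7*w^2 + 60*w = (w - 4)*(w^3 - 2*w^2 - 15*w) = w*(w - 4)*(w^2 - 2*w - 15) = w*(w - 5)*(w - 4)*(w + 3)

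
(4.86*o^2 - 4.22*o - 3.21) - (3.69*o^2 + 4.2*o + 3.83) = 1.17*o^2 - 8.42*o - 7.04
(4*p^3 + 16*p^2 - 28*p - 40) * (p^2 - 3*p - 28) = 4*p^5 + 4*p^4 - 188*p^3 - 404*p^2 + 904*p + 1120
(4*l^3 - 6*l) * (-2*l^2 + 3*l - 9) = -8*l^5 + 12*l^4 - 24*l^3 - 18*l^2 + 54*l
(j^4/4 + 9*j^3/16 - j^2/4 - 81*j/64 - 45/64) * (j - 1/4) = j^5/4 + j^4/2 - 25*j^3/64 - 77*j^2/64 - 99*j/256 + 45/256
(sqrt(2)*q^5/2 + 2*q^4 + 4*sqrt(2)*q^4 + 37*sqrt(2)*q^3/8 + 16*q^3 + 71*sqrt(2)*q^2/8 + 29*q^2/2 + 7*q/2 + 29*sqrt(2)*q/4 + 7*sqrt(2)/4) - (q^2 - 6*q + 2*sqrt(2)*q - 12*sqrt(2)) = sqrt(2)*q^5/2 + 2*q^4 + 4*sqrt(2)*q^4 + 37*sqrt(2)*q^3/8 + 16*q^3 + 71*sqrt(2)*q^2/8 + 27*q^2/2 + 21*sqrt(2)*q/4 + 19*q/2 + 55*sqrt(2)/4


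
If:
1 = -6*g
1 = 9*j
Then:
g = -1/6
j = 1/9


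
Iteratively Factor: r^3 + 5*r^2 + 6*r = (r + 3)*(r^2 + 2*r) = (r + 2)*(r + 3)*(r)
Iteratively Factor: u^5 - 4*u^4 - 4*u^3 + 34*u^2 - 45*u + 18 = (u + 3)*(u^4 - 7*u^3 + 17*u^2 - 17*u + 6) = (u - 2)*(u + 3)*(u^3 - 5*u^2 + 7*u - 3) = (u - 2)*(u - 1)*(u + 3)*(u^2 - 4*u + 3) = (u - 3)*(u - 2)*(u - 1)*(u + 3)*(u - 1)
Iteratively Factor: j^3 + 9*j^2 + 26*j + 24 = (j + 3)*(j^2 + 6*j + 8) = (j + 2)*(j + 3)*(j + 4)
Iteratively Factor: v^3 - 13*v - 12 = (v + 3)*(v^2 - 3*v - 4) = (v + 1)*(v + 3)*(v - 4)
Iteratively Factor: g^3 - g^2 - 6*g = (g + 2)*(g^2 - 3*g) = g*(g + 2)*(g - 3)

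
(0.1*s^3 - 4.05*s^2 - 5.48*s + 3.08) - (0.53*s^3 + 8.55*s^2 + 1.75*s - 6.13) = -0.43*s^3 - 12.6*s^2 - 7.23*s + 9.21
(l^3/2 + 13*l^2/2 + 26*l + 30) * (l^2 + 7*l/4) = l^5/2 + 59*l^4/8 + 299*l^3/8 + 151*l^2/2 + 105*l/2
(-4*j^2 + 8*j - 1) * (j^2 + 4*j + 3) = -4*j^4 - 8*j^3 + 19*j^2 + 20*j - 3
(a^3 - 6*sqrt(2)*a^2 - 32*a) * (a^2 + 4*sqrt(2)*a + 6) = a^5 - 2*sqrt(2)*a^4 - 74*a^3 - 164*sqrt(2)*a^2 - 192*a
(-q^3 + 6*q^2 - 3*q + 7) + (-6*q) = -q^3 + 6*q^2 - 9*q + 7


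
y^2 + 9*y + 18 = (y + 3)*(y + 6)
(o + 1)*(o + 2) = o^2 + 3*o + 2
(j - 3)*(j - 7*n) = j^2 - 7*j*n - 3*j + 21*n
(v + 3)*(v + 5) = v^2 + 8*v + 15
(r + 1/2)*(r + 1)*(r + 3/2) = r^3 + 3*r^2 + 11*r/4 + 3/4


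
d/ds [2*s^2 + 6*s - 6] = 4*s + 6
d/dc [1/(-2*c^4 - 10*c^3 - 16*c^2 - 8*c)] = (4*c^3 + 15*c^2 + 16*c + 4)/(2*c^2*(c^3 + 5*c^2 + 8*c + 4)^2)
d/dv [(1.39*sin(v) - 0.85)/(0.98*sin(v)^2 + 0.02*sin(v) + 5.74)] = (-1.3622*sin(v)^2 + 1.666*sin(v) + 7.9956)*cos(v)/(0.9604*sin(v)^4 + 0.0392*sin(v)^3 + 11.2508*sin(v)^2 + 0.2296*sin(v) + 32.9476)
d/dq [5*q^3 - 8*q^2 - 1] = q*(15*q - 16)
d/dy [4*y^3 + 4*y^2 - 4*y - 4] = 12*y^2 + 8*y - 4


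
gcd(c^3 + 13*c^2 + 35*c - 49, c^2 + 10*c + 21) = c + 7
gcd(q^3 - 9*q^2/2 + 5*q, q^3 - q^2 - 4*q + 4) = q - 2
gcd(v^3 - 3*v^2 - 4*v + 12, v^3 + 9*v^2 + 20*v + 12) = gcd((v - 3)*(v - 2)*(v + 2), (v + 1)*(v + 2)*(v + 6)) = v + 2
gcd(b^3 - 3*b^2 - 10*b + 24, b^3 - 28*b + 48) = b^2 - 6*b + 8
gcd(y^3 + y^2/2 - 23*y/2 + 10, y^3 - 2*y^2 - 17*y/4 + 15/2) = y - 5/2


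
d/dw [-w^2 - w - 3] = -2*w - 1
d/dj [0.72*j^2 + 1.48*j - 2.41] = 1.44*j + 1.48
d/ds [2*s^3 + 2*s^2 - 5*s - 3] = 6*s^2 + 4*s - 5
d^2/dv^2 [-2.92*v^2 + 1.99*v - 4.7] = -5.84000000000000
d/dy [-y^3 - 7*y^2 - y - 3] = -3*y^2 - 14*y - 1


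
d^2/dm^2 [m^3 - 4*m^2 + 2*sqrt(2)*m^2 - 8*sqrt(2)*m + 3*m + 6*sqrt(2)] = 6*m - 8 + 4*sqrt(2)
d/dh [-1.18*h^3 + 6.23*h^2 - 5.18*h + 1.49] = -3.54*h^2 + 12.46*h - 5.18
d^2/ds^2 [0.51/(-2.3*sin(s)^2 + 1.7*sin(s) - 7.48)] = (10.7916*sin(s)^4 - 5.9823*sin(s)^3 - 49.80966*sin(s)^2 + 18.44976*sin(s) + 14.60028)/(2.3*sin(s)^2 - 1.7*sin(s) + 7.48)^3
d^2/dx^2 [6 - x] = 0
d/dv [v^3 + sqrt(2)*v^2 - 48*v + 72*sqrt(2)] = 3*v^2 + 2*sqrt(2)*v - 48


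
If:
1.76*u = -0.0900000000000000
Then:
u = -0.05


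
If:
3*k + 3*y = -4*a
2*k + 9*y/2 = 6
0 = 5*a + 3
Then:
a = -3/5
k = -24/25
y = 44/25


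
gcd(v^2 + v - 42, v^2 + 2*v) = 1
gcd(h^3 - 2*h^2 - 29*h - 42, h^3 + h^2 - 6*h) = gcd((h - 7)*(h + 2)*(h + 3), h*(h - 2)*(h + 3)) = h + 3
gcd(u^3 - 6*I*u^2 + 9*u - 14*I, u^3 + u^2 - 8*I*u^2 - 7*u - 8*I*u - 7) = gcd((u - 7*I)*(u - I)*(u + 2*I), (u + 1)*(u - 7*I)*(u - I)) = u^2 - 8*I*u - 7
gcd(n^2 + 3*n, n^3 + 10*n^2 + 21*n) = n^2 + 3*n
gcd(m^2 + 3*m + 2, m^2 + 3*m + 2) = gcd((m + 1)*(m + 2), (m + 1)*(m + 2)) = m^2 + 3*m + 2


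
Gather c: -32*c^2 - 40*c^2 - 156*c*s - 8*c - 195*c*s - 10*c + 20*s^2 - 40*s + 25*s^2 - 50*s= -72*c^2 + c*(-351*s - 18) + 45*s^2 - 90*s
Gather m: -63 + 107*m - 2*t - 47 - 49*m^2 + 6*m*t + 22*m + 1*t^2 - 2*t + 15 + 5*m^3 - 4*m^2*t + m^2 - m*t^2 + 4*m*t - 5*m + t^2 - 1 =5*m^3 + m^2*(-4*t - 48) + m*(-t^2 + 10*t + 124) + 2*t^2 - 4*t - 96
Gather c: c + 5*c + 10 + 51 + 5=6*c + 66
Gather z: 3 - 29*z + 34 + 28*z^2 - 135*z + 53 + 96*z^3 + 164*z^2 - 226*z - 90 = 96*z^3 + 192*z^2 - 390*z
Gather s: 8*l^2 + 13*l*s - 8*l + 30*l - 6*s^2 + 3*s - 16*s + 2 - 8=8*l^2 + 22*l - 6*s^2 + s*(13*l - 13) - 6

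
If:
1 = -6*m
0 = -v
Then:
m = -1/6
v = 0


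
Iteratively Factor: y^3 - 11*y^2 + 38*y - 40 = (y - 2)*(y^2 - 9*y + 20) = (y - 4)*(y - 2)*(y - 5)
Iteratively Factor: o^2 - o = (o)*(o - 1)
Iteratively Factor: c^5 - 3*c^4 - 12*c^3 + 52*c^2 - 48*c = (c - 3)*(c^4 - 12*c^2 + 16*c) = (c - 3)*(c + 4)*(c^3 - 4*c^2 + 4*c) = c*(c - 3)*(c + 4)*(c^2 - 4*c + 4) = c*(c - 3)*(c - 2)*(c + 4)*(c - 2)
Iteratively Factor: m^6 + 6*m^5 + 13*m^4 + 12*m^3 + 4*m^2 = (m + 1)*(m^5 + 5*m^4 + 8*m^3 + 4*m^2) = (m + 1)*(m + 2)*(m^4 + 3*m^3 + 2*m^2) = m*(m + 1)*(m + 2)*(m^3 + 3*m^2 + 2*m) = m*(m + 1)*(m + 2)^2*(m^2 + m) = m^2*(m + 1)*(m + 2)^2*(m + 1)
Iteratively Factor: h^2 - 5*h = (h - 5)*(h)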